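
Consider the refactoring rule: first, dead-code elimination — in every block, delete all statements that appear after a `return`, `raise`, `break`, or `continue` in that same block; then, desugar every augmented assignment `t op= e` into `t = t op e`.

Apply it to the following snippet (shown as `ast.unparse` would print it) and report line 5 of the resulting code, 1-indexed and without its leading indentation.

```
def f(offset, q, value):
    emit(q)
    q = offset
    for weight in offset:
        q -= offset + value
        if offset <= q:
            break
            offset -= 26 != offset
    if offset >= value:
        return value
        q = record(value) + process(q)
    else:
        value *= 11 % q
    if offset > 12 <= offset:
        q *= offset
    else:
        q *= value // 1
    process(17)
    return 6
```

Transformed code:
def f(offset, q, value):
    emit(q)
    q = offset
    for weight in offset:
        q = q - (offset + value)
        if offset <= q:
            break
    if offset >= value:
        return value
    else:
        value = value * (11 % q)
    if offset > 12 <= offset:
        q = q * offset
    else:
        q = q * (value // 1)
    process(17)
    return 6

q = q - (offset + value)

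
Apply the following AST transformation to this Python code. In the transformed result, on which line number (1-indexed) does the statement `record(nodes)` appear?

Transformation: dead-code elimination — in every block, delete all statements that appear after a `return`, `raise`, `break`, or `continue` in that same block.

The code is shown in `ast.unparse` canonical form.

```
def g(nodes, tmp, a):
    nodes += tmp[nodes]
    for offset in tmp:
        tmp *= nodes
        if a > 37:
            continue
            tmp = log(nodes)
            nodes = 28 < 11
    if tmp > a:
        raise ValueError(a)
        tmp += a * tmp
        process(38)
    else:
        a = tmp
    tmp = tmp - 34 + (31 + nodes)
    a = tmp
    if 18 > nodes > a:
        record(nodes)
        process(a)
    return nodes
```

14

Transformed code:
def g(nodes, tmp, a):
    nodes += tmp[nodes]
    for offset in tmp:
        tmp *= nodes
        if a > 37:
            continue
    if tmp > a:
        raise ValueError(a)
    else:
        a = tmp
    tmp = tmp - 34 + (31 + nodes)
    a = tmp
    if 18 > nodes > a:
        record(nodes)
        process(a)
    return nodes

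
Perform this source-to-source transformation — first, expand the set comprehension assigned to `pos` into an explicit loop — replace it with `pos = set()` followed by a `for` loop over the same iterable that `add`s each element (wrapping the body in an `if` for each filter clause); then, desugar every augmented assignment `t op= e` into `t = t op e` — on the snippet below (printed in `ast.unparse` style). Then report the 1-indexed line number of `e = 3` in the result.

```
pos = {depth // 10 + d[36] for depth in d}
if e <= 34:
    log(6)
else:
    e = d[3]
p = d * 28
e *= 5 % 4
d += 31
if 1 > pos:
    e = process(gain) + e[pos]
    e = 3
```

13

Transformed code:
pos = set()
for depth in d:
    pos.add(depth // 10 + d[36])
if e <= 34:
    log(6)
else:
    e = d[3]
p = d * 28
e = e * (5 % 4)
d = d + 31
if 1 > pos:
    e = process(gain) + e[pos]
    e = 3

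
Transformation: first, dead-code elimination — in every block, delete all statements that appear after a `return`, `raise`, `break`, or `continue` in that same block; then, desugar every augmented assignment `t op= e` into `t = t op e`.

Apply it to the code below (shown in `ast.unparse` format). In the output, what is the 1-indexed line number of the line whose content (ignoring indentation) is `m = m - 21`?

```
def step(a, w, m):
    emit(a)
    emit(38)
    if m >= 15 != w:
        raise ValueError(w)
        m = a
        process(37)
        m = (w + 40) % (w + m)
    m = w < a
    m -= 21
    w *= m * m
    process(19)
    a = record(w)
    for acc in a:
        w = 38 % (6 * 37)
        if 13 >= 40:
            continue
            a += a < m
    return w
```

7

Transformed code:
def step(a, w, m):
    emit(a)
    emit(38)
    if m >= 15 != w:
        raise ValueError(w)
    m = w < a
    m = m - 21
    w = w * (m * m)
    process(19)
    a = record(w)
    for acc in a:
        w = 38 % (6 * 37)
        if 13 >= 40:
            continue
    return w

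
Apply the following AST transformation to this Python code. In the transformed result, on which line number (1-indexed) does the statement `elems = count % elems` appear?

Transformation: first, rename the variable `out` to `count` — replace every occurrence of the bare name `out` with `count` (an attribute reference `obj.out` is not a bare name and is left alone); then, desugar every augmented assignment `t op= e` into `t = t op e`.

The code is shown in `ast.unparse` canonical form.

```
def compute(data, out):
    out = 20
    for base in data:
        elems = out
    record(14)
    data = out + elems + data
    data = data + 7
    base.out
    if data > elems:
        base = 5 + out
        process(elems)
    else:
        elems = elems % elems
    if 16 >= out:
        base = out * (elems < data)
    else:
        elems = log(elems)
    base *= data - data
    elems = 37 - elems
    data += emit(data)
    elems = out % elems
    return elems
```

21

Transformed code:
def compute(data, count):
    count = 20
    for base in data:
        elems = count
    record(14)
    data = count + elems + data
    data = data + 7
    base.out
    if data > elems:
        base = 5 + count
        process(elems)
    else:
        elems = elems % elems
    if 16 >= count:
        base = count * (elems < data)
    else:
        elems = log(elems)
    base = base * (data - data)
    elems = 37 - elems
    data = data + emit(data)
    elems = count % elems
    return elems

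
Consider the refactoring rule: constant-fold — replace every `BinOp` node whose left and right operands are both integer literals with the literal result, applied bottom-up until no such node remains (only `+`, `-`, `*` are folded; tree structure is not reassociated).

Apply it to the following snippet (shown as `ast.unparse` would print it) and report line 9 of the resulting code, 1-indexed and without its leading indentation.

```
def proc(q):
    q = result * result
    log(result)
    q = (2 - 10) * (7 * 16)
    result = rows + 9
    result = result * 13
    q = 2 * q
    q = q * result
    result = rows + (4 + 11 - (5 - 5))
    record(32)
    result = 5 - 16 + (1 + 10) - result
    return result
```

result = rows + 15

Transformed code:
def proc(q):
    q = result * result
    log(result)
    q = -896
    result = rows + 9
    result = result * 13
    q = 2 * q
    q = q * result
    result = rows + 15
    record(32)
    result = 0 - result
    return result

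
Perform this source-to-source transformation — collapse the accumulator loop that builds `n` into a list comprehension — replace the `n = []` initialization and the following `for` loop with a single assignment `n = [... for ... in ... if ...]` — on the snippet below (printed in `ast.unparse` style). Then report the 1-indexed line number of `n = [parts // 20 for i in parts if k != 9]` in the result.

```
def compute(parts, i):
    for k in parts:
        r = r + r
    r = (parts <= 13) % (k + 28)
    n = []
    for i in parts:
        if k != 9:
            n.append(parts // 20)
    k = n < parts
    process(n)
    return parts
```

Transformed code:
def compute(parts, i):
    for k in parts:
        r = r + r
    r = (parts <= 13) % (k + 28)
    n = [parts // 20 for i in parts if k != 9]
    k = n < parts
    process(n)
    return parts

5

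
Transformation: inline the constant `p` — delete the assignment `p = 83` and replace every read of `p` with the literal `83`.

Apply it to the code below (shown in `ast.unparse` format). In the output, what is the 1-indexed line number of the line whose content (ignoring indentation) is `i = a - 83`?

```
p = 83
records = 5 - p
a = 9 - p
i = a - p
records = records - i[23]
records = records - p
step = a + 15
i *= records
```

Transformed code:
records = 5 - 83
a = 9 - 83
i = a - 83
records = records - i[23]
records = records - 83
step = a + 15
i *= records

3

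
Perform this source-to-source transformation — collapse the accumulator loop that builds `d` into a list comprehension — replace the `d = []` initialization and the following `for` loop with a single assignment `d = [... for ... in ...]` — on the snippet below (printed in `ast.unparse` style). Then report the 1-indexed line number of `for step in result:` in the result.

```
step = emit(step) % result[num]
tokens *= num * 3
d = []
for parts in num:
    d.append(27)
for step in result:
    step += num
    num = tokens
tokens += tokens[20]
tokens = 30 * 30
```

4

Transformed code:
step = emit(step) % result[num]
tokens *= num * 3
d = [27 for parts in num]
for step in result:
    step += num
    num = tokens
tokens += tokens[20]
tokens = 30 * 30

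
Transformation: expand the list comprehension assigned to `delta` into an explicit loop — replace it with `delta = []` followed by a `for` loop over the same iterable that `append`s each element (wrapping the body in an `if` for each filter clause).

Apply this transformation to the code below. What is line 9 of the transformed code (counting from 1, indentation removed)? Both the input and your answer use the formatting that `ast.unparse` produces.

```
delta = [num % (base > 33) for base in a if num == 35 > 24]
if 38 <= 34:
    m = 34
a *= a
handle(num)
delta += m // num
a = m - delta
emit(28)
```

Transformed code:
delta = []
for base in a:
    if num == 35 > 24:
        delta.append(num % (base > 33))
if 38 <= 34:
    m = 34
a *= a
handle(num)
delta += m // num
a = m - delta
emit(28)

delta += m // num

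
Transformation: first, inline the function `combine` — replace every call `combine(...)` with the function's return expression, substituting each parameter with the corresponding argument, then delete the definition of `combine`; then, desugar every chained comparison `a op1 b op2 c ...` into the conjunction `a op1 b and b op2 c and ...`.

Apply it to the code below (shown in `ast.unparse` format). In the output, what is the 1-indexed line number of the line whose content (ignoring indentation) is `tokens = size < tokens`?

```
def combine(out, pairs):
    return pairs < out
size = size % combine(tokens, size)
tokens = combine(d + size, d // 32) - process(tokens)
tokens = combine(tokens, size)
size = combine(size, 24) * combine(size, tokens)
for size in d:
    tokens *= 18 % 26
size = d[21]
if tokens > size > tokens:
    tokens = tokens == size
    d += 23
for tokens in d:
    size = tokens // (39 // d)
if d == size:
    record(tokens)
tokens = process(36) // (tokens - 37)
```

Transformed code:
size = size % (size < tokens)
tokens = (d // 32 < d + size) - process(tokens)
tokens = size < tokens
size = (24 < size) * (tokens < size)
for size in d:
    tokens *= 18 % 26
size = d[21]
if tokens > size and size > tokens:
    tokens = tokens == size
    d += 23
for tokens in d:
    size = tokens // (39 // d)
if d == size:
    record(tokens)
tokens = process(36) // (tokens - 37)

3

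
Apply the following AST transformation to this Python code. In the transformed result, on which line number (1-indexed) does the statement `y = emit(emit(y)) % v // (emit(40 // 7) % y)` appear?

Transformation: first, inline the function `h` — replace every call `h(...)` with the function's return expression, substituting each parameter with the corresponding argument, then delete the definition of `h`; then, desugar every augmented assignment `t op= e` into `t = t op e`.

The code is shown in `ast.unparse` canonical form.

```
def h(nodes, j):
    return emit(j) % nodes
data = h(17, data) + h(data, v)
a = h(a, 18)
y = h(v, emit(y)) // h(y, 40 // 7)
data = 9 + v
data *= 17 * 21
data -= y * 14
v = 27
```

Transformed code:
data = emit(data) % 17 + emit(v) % data
a = emit(18) % a
y = emit(emit(y)) % v // (emit(40 // 7) % y)
data = 9 + v
data = data * (17 * 21)
data = data - y * 14
v = 27

3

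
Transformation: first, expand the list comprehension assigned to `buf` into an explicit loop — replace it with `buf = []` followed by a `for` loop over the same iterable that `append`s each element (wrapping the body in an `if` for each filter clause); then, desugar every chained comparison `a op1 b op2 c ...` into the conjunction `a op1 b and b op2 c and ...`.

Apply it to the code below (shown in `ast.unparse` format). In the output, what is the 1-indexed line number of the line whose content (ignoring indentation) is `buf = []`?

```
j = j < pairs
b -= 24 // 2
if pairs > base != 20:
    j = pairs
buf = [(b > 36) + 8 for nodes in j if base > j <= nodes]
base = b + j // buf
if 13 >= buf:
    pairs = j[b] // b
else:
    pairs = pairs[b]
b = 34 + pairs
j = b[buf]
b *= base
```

Transformed code:
j = j < pairs
b -= 24 // 2
if pairs > base and base != 20:
    j = pairs
buf = []
for nodes in j:
    if base > j and j <= nodes:
        buf.append((b > 36) + 8)
base = b + j // buf
if 13 >= buf:
    pairs = j[b] // b
else:
    pairs = pairs[b]
b = 34 + pairs
j = b[buf]
b *= base

5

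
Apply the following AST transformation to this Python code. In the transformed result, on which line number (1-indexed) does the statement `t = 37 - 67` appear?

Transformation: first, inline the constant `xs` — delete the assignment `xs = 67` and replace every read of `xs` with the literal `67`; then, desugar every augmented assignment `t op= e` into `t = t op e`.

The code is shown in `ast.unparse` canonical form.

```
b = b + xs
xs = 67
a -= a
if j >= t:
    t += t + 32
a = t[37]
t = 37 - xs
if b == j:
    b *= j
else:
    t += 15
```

Transformed code:
b = b + 67
a = a - a
if j >= t:
    t = t + (t + 32)
a = t[37]
t = 37 - 67
if b == j:
    b = b * j
else:
    t = t + 15

6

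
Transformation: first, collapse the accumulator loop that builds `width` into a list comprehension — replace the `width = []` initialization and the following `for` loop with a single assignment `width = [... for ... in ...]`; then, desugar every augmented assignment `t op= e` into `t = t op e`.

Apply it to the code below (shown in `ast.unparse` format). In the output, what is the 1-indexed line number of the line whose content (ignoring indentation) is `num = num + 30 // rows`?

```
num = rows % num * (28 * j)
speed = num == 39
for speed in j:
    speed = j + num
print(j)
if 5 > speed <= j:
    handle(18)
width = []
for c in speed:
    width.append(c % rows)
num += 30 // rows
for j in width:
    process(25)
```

9

Transformed code:
num = rows % num * (28 * j)
speed = num == 39
for speed in j:
    speed = j + num
print(j)
if 5 > speed <= j:
    handle(18)
width = [c % rows for c in speed]
num = num + 30 // rows
for j in width:
    process(25)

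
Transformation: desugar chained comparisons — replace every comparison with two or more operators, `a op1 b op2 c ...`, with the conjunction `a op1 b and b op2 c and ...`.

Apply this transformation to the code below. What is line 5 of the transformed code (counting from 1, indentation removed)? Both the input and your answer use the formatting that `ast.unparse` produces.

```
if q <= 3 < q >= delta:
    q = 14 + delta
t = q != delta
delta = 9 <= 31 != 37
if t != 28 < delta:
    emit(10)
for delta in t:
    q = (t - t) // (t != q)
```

if t != 28 and 28 < delta:

Transformed code:
if q <= 3 and 3 < q and (q >= delta):
    q = 14 + delta
t = q != delta
delta = 9 <= 31 and 31 != 37
if t != 28 and 28 < delta:
    emit(10)
for delta in t:
    q = (t - t) // (t != q)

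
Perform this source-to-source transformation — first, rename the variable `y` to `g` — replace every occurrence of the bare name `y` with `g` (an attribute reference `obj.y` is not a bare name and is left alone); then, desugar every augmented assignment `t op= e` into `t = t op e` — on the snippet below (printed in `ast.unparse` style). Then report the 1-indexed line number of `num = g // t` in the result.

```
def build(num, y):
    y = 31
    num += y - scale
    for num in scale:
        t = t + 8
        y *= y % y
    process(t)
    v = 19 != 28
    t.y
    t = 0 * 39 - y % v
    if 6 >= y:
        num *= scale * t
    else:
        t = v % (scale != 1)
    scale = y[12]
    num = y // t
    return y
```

Transformed code:
def build(num, g):
    g = 31
    num = num + (g - scale)
    for num in scale:
        t = t + 8
        g = g * (g % g)
    process(t)
    v = 19 != 28
    t.y
    t = 0 * 39 - g % v
    if 6 >= g:
        num = num * (scale * t)
    else:
        t = v % (scale != 1)
    scale = g[12]
    num = g // t
    return g

16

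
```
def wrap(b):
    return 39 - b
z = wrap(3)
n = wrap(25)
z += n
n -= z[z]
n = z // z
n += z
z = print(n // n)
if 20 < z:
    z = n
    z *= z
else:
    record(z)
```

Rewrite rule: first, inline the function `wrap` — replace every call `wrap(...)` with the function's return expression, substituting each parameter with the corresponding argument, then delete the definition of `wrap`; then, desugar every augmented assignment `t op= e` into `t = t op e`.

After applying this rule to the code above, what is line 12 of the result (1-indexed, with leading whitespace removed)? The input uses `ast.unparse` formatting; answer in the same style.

record(z)

Transformed code:
z = 39 - 3
n = 39 - 25
z = z + n
n = n - z[z]
n = z // z
n = n + z
z = print(n // n)
if 20 < z:
    z = n
    z = z * z
else:
    record(z)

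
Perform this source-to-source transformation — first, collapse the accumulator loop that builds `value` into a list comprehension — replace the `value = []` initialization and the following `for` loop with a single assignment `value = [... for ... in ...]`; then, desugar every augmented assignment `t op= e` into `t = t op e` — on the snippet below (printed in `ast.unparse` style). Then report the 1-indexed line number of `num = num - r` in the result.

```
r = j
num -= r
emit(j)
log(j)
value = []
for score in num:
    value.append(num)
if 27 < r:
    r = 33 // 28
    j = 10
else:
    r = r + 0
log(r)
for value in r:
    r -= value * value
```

2

Transformed code:
r = j
num = num - r
emit(j)
log(j)
value = [num for score in num]
if 27 < r:
    r = 33 // 28
    j = 10
else:
    r = r + 0
log(r)
for value in r:
    r = r - value * value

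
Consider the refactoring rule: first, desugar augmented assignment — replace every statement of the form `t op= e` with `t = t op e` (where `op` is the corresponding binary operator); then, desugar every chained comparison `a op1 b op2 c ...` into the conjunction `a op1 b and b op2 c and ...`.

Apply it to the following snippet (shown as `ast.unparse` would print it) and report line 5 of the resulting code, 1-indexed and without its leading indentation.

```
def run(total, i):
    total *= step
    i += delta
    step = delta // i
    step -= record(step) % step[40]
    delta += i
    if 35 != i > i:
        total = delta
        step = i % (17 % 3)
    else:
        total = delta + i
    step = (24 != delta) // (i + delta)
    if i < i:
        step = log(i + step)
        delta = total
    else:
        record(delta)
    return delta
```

step = step - record(step) % step[40]

Transformed code:
def run(total, i):
    total = total * step
    i = i + delta
    step = delta // i
    step = step - record(step) % step[40]
    delta = delta + i
    if 35 != i and i > i:
        total = delta
        step = i % (17 % 3)
    else:
        total = delta + i
    step = (24 != delta) // (i + delta)
    if i < i:
        step = log(i + step)
        delta = total
    else:
        record(delta)
    return delta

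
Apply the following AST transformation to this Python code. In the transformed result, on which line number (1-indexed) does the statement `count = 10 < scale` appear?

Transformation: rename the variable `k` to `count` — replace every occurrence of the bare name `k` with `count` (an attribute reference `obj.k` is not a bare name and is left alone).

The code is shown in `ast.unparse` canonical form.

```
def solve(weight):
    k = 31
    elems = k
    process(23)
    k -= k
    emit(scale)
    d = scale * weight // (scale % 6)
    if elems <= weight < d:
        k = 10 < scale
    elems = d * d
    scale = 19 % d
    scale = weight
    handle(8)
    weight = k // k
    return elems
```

Transformed code:
def solve(weight):
    count = 31
    elems = count
    process(23)
    count -= count
    emit(scale)
    d = scale * weight // (scale % 6)
    if elems <= weight < d:
        count = 10 < scale
    elems = d * d
    scale = 19 % d
    scale = weight
    handle(8)
    weight = count // count
    return elems

9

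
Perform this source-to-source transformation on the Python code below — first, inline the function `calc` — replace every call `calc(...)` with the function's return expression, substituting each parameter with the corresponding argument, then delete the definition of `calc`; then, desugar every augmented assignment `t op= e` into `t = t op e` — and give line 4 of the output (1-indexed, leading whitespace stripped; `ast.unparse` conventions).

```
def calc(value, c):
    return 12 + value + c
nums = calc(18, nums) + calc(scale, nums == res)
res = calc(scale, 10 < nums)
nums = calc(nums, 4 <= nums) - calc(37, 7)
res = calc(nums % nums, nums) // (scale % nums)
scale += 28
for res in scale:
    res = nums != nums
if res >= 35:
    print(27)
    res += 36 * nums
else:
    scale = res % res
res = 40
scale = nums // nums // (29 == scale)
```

res = (12 + nums % nums + nums) // (scale % nums)

Transformed code:
nums = 12 + 18 + nums + (12 + scale + (nums == res))
res = 12 + scale + (10 < nums)
nums = 12 + nums + (4 <= nums) - (12 + 37 + 7)
res = (12 + nums % nums + nums) // (scale % nums)
scale = scale + 28
for res in scale:
    res = nums != nums
if res >= 35:
    print(27)
    res = res + 36 * nums
else:
    scale = res % res
res = 40
scale = nums // nums // (29 == scale)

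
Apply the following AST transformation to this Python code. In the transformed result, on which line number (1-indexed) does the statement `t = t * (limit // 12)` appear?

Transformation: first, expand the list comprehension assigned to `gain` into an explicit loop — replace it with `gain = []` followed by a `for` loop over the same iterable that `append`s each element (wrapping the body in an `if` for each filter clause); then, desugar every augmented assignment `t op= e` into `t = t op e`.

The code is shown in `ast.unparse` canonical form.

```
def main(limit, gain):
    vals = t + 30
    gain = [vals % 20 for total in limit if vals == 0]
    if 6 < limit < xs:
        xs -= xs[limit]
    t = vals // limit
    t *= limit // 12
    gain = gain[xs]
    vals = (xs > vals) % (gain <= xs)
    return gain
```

Transformed code:
def main(limit, gain):
    vals = t + 30
    gain = []
    for total in limit:
        if vals == 0:
            gain.append(vals % 20)
    if 6 < limit < xs:
        xs = xs - xs[limit]
    t = vals // limit
    t = t * (limit // 12)
    gain = gain[xs]
    vals = (xs > vals) % (gain <= xs)
    return gain

10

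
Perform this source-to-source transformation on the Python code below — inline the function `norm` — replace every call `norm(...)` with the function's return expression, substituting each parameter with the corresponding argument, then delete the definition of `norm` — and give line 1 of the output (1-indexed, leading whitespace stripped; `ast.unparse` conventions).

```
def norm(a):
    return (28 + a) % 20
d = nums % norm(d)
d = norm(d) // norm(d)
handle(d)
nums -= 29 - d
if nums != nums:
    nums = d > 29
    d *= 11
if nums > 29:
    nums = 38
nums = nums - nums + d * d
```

Transformed code:
d = nums % ((28 + d) % 20)
d = (28 + d) % 20 // ((28 + d) % 20)
handle(d)
nums -= 29 - d
if nums != nums:
    nums = d > 29
    d *= 11
if nums > 29:
    nums = 38
nums = nums - nums + d * d

d = nums % ((28 + d) % 20)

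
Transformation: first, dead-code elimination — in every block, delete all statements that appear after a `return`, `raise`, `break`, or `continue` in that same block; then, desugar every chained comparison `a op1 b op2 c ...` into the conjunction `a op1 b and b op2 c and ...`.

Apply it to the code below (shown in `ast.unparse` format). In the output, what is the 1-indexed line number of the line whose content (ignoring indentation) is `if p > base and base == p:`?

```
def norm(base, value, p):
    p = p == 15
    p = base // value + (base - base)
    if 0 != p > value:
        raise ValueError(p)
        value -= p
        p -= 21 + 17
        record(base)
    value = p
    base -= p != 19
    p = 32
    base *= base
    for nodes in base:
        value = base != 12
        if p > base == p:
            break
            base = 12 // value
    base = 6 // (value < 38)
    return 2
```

Transformed code:
def norm(base, value, p):
    p = p == 15
    p = base // value + (base - base)
    if 0 != p and p > value:
        raise ValueError(p)
    value = p
    base -= p != 19
    p = 32
    base *= base
    for nodes in base:
        value = base != 12
        if p > base and base == p:
            break
    base = 6 // (value < 38)
    return 2

12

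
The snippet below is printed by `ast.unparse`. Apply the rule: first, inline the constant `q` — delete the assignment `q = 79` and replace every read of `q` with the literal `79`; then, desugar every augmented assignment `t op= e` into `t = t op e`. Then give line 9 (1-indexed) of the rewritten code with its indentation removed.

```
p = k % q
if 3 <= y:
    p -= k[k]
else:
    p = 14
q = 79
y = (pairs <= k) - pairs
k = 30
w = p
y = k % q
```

Transformed code:
p = k % 79
if 3 <= y:
    p = p - k[k]
else:
    p = 14
y = (pairs <= k) - pairs
k = 30
w = p
y = k % 79

y = k % 79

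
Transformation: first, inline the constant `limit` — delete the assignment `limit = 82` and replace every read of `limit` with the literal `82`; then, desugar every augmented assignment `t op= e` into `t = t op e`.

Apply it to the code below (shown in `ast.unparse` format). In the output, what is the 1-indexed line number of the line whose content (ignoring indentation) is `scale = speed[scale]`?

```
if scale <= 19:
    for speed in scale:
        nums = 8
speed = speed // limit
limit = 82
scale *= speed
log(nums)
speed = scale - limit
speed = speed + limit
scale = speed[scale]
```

Transformed code:
if scale <= 19:
    for speed in scale:
        nums = 8
speed = speed // 82
scale = scale * speed
log(nums)
speed = scale - 82
speed = speed + 82
scale = speed[scale]

9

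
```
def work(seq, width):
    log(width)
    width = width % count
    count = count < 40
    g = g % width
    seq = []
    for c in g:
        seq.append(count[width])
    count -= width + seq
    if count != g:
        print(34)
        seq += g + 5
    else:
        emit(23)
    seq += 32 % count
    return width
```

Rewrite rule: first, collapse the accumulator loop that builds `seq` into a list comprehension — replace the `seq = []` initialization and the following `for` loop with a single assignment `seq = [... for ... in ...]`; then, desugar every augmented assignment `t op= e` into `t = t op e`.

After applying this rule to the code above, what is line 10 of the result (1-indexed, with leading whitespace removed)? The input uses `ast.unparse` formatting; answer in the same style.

Transformed code:
def work(seq, width):
    log(width)
    width = width % count
    count = count < 40
    g = g % width
    seq = [count[width] for c in g]
    count = count - (width + seq)
    if count != g:
        print(34)
        seq = seq + (g + 5)
    else:
        emit(23)
    seq = seq + 32 % count
    return width

seq = seq + (g + 5)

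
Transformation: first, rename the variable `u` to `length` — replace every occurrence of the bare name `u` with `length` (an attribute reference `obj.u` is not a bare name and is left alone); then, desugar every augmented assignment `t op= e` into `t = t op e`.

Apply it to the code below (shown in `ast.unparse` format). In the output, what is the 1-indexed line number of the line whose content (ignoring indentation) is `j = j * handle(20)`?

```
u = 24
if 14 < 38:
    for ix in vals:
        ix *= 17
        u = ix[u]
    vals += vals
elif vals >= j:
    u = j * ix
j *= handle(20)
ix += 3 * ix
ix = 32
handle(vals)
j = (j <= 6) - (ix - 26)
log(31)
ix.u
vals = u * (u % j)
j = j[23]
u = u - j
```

Transformed code:
length = 24
if 14 < 38:
    for ix in vals:
        ix = ix * 17
        length = ix[length]
    vals = vals + vals
elif vals >= j:
    length = j * ix
j = j * handle(20)
ix = ix + 3 * ix
ix = 32
handle(vals)
j = (j <= 6) - (ix - 26)
log(31)
ix.u
vals = length * (length % j)
j = j[23]
length = length - j

9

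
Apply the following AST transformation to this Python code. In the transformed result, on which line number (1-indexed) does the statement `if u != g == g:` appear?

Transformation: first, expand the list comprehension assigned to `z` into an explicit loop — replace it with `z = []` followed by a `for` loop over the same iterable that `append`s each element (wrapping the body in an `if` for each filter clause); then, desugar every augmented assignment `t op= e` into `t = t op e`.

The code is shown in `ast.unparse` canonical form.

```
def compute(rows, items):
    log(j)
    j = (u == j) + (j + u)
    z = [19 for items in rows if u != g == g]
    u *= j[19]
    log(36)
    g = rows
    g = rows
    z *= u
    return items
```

Transformed code:
def compute(rows, items):
    log(j)
    j = (u == j) + (j + u)
    z = []
    for items in rows:
        if u != g == g:
            z.append(19)
    u = u * j[19]
    log(36)
    g = rows
    g = rows
    z = z * u
    return items

6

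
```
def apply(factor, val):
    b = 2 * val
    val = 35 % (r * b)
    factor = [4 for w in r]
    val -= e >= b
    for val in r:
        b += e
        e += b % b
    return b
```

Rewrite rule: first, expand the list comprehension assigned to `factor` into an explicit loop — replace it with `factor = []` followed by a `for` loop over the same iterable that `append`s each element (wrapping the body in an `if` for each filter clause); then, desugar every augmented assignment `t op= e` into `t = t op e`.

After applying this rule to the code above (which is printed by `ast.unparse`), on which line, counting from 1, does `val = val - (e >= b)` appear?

7

Transformed code:
def apply(factor, val):
    b = 2 * val
    val = 35 % (r * b)
    factor = []
    for w in r:
        factor.append(4)
    val = val - (e >= b)
    for val in r:
        b = b + e
        e = e + b % b
    return b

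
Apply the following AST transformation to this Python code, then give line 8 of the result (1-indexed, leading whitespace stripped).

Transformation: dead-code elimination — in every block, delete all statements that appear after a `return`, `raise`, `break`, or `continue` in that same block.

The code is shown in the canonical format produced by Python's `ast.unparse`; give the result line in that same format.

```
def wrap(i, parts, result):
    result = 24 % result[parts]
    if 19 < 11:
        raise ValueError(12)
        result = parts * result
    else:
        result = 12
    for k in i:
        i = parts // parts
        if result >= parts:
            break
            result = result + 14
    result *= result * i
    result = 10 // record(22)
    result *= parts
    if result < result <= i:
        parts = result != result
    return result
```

Transformed code:
def wrap(i, parts, result):
    result = 24 % result[parts]
    if 19 < 11:
        raise ValueError(12)
    else:
        result = 12
    for k in i:
        i = parts // parts
        if result >= parts:
            break
    result *= result * i
    result = 10 // record(22)
    result *= parts
    if result < result <= i:
        parts = result != result
    return result

i = parts // parts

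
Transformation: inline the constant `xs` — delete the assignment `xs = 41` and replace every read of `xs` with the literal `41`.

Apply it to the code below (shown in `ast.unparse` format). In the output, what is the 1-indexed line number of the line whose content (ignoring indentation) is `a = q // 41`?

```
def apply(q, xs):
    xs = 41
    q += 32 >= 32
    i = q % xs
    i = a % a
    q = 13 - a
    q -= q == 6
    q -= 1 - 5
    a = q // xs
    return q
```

8

Transformed code:
def apply(q, xs):
    q += 32 >= 32
    i = q % 41
    i = a % a
    q = 13 - a
    q -= q == 6
    q -= 1 - 5
    a = q // 41
    return q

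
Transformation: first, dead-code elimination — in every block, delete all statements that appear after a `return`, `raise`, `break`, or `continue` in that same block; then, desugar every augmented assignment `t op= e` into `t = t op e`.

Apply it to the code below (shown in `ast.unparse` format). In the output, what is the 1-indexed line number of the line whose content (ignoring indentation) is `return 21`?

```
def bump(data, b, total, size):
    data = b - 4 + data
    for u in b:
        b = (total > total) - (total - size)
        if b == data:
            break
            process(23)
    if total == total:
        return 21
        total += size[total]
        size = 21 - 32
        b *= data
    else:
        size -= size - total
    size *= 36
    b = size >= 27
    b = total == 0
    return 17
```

8

Transformed code:
def bump(data, b, total, size):
    data = b - 4 + data
    for u in b:
        b = (total > total) - (total - size)
        if b == data:
            break
    if total == total:
        return 21
    else:
        size = size - (size - total)
    size = size * 36
    b = size >= 27
    b = total == 0
    return 17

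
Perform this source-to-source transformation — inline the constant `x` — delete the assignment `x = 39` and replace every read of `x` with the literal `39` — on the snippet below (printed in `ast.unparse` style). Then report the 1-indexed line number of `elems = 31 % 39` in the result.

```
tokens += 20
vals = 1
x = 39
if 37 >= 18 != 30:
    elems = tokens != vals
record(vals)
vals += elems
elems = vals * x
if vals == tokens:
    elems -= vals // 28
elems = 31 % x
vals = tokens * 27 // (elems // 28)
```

Transformed code:
tokens += 20
vals = 1
if 37 >= 18 != 30:
    elems = tokens != vals
record(vals)
vals += elems
elems = vals * 39
if vals == tokens:
    elems -= vals // 28
elems = 31 % 39
vals = tokens * 27 // (elems // 28)

10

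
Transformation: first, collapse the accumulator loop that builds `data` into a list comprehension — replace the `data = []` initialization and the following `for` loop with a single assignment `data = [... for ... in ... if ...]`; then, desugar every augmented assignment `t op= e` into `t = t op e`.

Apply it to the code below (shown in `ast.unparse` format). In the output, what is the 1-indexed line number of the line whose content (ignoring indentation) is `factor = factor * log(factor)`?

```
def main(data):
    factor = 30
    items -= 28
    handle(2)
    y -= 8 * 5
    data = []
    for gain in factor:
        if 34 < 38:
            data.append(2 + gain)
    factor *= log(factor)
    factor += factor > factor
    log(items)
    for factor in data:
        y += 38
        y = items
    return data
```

Transformed code:
def main(data):
    factor = 30
    items = items - 28
    handle(2)
    y = y - 8 * 5
    data = [2 + gain for gain in factor if 34 < 38]
    factor = factor * log(factor)
    factor = factor + (factor > factor)
    log(items)
    for factor in data:
        y = y + 38
        y = items
    return data

7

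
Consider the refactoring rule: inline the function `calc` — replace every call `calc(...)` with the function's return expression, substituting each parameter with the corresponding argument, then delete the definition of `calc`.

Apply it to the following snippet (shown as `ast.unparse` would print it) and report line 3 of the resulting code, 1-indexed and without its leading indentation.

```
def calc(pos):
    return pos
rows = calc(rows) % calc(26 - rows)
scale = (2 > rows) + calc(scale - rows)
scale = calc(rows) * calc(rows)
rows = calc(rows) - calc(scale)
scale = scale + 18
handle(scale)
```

Transformed code:
rows = rows % (26 - rows)
scale = (2 > rows) + (scale - rows)
scale = rows * rows
rows = rows - scale
scale = scale + 18
handle(scale)

scale = rows * rows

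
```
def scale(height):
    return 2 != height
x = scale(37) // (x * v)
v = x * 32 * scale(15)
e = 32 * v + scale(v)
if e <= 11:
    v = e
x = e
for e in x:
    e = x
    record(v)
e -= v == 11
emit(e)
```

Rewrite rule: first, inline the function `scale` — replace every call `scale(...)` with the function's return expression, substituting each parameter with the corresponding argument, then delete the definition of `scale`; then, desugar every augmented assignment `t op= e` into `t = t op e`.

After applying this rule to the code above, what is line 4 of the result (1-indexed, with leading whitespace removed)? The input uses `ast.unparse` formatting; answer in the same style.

Transformed code:
x = (2 != 37) // (x * v)
v = x * 32 * (2 != 15)
e = 32 * v + (2 != v)
if e <= 11:
    v = e
x = e
for e in x:
    e = x
    record(v)
e = e - (v == 11)
emit(e)

if e <= 11:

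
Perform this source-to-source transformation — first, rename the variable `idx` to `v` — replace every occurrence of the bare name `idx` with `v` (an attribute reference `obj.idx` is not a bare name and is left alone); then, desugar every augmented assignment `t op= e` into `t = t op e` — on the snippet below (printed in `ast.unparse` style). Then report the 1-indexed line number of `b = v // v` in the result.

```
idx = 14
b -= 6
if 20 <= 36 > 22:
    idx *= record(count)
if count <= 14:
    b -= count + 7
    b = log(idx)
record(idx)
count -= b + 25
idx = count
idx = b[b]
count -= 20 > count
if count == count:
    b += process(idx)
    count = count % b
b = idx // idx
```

16

Transformed code:
v = 14
b = b - 6
if 20 <= 36 > 22:
    v = v * record(count)
if count <= 14:
    b = b - (count + 7)
    b = log(v)
record(v)
count = count - (b + 25)
v = count
v = b[b]
count = count - (20 > count)
if count == count:
    b = b + process(v)
    count = count % b
b = v // v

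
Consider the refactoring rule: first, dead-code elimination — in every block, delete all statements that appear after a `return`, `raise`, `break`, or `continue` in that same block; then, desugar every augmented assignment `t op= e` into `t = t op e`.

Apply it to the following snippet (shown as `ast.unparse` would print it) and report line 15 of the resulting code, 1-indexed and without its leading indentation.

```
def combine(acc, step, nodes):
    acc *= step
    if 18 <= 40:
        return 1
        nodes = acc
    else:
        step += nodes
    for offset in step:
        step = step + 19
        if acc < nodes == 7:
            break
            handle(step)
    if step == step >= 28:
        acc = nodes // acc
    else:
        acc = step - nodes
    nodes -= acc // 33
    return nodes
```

nodes = nodes - acc // 33

Transformed code:
def combine(acc, step, nodes):
    acc = acc * step
    if 18 <= 40:
        return 1
    else:
        step = step + nodes
    for offset in step:
        step = step + 19
        if acc < nodes == 7:
            break
    if step == step >= 28:
        acc = nodes // acc
    else:
        acc = step - nodes
    nodes = nodes - acc // 33
    return nodes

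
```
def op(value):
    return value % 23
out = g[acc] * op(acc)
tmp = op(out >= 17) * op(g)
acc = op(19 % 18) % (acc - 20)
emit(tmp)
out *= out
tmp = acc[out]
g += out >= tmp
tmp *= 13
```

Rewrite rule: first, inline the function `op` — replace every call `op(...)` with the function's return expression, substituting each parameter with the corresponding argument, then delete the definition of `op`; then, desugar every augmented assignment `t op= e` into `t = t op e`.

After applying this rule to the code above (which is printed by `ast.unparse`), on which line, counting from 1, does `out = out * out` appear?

5

Transformed code:
out = g[acc] * (acc % 23)
tmp = (out >= 17) % 23 * (g % 23)
acc = 19 % 18 % 23 % (acc - 20)
emit(tmp)
out = out * out
tmp = acc[out]
g = g + (out >= tmp)
tmp = tmp * 13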